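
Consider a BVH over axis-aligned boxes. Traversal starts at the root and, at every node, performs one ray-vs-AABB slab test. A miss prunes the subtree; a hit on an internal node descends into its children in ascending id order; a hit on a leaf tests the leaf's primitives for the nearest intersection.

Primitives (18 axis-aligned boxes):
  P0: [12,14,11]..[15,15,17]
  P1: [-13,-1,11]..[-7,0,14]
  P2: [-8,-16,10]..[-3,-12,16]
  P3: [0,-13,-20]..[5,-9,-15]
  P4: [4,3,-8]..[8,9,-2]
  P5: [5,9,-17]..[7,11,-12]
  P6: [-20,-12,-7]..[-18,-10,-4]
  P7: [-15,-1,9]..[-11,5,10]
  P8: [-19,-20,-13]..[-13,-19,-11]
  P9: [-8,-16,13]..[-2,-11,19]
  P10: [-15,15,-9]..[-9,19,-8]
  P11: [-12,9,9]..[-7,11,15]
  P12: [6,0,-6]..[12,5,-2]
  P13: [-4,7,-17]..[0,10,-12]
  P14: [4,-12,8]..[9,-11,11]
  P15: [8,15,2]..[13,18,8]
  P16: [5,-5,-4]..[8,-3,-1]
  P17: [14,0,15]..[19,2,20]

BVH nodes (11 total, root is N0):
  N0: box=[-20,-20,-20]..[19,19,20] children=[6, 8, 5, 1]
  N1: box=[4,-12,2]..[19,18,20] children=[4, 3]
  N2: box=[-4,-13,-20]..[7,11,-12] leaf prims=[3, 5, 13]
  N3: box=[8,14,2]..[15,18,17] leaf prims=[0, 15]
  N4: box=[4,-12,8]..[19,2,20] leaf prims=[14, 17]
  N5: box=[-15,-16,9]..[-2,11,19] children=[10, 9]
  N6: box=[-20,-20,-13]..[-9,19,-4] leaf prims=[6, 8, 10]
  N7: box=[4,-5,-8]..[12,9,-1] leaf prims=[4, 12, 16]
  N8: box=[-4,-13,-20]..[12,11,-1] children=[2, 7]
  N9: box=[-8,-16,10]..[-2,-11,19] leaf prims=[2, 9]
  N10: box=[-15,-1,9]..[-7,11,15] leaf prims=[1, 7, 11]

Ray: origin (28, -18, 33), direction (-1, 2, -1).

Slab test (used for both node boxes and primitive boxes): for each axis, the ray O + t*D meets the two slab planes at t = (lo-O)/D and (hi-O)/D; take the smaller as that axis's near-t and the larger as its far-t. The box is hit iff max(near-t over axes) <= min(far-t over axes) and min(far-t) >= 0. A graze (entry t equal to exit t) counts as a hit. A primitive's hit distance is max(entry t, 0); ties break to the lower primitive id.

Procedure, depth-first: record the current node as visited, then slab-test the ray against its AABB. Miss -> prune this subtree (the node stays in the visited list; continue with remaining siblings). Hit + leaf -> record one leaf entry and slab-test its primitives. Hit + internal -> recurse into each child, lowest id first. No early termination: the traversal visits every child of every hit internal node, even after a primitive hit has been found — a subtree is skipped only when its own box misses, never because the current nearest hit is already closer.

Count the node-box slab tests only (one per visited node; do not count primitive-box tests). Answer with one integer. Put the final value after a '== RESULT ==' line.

Walk:
N0 x:[9,48] y:[-1,37/2] z:[13,53] -> hit [13,37/2], descend [1, 5, 6, 8]
  N1 x:[9,24] y:[3,18] z:[13,31] -> hit [13,18], descend [3, 4]
    N3 x:[13,20] y:[16,18] z:[16,31] -> hit [16,18] leaf, test {P0@t=16, P15(miss)}
    N4 x:[9,24] y:[3,10] z:[13,25] -> miss, prune
  N5 x:[30,43] y:[1,29/2] z:[14,24] -> miss, prune
  N6 x:[37,48] y:[-1,37/2] z:[37,46] -> miss, prune
  N8 x:[16,32] y:[5/2,29/2] z:[34,53] -> miss, prune

7 AABB tests over nodes [0, 1, 3, 4, 5, 6, 8]; 1 leaf entered; closest P0.

== RESULT ==
7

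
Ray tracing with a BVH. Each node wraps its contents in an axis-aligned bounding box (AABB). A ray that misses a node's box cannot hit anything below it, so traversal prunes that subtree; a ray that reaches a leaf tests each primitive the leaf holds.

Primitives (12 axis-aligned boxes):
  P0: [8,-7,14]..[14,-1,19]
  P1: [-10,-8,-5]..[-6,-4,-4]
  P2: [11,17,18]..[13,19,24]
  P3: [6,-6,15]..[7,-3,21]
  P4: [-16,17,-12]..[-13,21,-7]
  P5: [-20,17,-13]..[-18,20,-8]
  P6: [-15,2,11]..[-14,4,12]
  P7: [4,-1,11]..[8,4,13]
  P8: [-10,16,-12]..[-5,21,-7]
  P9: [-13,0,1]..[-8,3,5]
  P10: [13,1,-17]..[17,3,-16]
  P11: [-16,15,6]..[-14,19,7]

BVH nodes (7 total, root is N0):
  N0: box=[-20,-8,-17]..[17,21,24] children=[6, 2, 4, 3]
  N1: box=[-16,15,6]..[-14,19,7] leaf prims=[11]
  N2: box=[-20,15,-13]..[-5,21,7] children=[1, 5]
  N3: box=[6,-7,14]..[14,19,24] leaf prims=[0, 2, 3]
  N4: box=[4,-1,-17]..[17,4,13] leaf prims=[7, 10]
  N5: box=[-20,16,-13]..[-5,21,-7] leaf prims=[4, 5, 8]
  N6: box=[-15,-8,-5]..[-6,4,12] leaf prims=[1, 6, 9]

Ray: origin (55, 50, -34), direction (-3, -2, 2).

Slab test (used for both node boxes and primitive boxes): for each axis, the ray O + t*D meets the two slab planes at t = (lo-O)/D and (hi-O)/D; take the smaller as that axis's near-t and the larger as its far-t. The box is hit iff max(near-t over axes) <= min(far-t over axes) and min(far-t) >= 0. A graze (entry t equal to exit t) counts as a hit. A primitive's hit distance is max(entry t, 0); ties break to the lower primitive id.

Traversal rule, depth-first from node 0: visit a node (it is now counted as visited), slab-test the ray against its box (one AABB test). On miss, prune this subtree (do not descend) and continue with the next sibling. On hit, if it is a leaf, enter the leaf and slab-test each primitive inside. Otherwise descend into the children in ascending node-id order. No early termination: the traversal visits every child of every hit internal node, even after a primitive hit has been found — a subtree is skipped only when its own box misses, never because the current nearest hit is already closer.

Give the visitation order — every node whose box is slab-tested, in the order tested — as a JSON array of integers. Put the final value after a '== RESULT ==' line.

Walk:
N0 x:[38/3,25] y:[29/2,29] z:[17/2,29] -> hit [29/2,25], descend [2, 3, 4, 6]
  N2 x:[20,25] y:[29/2,35/2] z:[21/2,41/2] -> miss, prune
  N3 x:[41/3,49/3] y:[31/2,57/2] z:[24,29] -> miss, prune
  N4 x:[38/3,17] y:[23,51/2] z:[17/2,47/2] -> miss, prune
  N6 x:[61/3,70/3] y:[23,29] z:[29/2,23] -> hit [23,23] leaf, test {P1(miss), P6@t=23, P9(miss)}

5 AABB tests over nodes [0, 2, 3, 4, 6]; 1 leaf entered; closest P6.

== RESULT ==
[0, 2, 3, 4, 6]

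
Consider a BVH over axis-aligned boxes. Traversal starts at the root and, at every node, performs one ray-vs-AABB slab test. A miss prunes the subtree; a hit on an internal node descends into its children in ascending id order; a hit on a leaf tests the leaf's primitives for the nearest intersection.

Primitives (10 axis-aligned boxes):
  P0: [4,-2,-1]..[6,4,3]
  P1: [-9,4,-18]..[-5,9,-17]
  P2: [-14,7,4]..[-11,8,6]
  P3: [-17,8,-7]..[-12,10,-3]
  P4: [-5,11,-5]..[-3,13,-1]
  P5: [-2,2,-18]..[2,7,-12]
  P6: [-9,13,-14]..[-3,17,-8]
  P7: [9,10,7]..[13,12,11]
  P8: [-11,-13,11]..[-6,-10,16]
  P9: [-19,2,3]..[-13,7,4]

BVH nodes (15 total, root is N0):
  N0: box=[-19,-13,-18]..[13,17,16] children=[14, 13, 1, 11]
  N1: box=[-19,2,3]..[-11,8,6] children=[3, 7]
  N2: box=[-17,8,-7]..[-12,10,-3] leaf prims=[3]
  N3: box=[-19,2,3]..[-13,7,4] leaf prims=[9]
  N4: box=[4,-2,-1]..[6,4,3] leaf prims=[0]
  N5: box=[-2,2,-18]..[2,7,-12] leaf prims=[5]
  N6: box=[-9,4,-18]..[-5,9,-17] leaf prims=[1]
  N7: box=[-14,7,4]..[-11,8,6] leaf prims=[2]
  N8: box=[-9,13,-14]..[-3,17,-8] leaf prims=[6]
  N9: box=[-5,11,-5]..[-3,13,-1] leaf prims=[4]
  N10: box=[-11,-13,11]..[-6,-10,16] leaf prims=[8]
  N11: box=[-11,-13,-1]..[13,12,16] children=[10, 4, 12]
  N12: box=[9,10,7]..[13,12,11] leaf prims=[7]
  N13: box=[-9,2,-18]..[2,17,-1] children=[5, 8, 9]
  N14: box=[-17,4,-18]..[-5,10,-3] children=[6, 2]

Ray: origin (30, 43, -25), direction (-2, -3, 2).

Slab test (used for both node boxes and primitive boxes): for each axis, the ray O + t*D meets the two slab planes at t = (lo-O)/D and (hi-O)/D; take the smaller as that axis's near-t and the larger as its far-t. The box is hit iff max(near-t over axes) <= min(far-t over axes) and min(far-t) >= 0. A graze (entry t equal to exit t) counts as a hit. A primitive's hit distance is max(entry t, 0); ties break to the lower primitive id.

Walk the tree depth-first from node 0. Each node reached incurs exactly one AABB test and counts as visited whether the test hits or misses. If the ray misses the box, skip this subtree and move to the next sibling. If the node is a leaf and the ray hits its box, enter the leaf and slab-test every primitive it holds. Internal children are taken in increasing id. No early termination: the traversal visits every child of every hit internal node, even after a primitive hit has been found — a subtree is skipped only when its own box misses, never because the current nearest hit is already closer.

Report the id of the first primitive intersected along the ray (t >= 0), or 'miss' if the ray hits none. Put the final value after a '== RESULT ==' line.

Walk:
N0 x:[17/2,49/2] y:[26/3,56/3] z:[7/2,41/2] -> hit [26/3,56/3], descend [1, 11, 13, 14]
  N1 x:[41/2,49/2] y:[35/3,41/3] z:[14,31/2] -> miss, prune
  N11 x:[17/2,41/2] y:[31/3,56/3] z:[12,41/2] -> hit [12,56/3], descend [4, 10, 12]
    N4 x:[12,13] y:[13,15] z:[12,14] -> hit [13,13] leaf, test {P0@t=13}
    N10 x:[18,41/2] y:[53/3,56/3] z:[18,41/2] -> hit [18,56/3] leaf, test {P8@t=18}
    N12 x:[17/2,21/2] y:[31/3,11] z:[16,18] -> miss, prune
  N13 x:[14,39/2] y:[26/3,41/3] z:[7/2,12] -> miss, prune
  N14 x:[35/2,47/2] y:[11,13] z:[7/2,11] -> miss, prune

order=[0, 1, 11, 4, 10, 12, 13, 14]  |boxes|=8  |leaves|=2  hit=P0

== RESULT ==
0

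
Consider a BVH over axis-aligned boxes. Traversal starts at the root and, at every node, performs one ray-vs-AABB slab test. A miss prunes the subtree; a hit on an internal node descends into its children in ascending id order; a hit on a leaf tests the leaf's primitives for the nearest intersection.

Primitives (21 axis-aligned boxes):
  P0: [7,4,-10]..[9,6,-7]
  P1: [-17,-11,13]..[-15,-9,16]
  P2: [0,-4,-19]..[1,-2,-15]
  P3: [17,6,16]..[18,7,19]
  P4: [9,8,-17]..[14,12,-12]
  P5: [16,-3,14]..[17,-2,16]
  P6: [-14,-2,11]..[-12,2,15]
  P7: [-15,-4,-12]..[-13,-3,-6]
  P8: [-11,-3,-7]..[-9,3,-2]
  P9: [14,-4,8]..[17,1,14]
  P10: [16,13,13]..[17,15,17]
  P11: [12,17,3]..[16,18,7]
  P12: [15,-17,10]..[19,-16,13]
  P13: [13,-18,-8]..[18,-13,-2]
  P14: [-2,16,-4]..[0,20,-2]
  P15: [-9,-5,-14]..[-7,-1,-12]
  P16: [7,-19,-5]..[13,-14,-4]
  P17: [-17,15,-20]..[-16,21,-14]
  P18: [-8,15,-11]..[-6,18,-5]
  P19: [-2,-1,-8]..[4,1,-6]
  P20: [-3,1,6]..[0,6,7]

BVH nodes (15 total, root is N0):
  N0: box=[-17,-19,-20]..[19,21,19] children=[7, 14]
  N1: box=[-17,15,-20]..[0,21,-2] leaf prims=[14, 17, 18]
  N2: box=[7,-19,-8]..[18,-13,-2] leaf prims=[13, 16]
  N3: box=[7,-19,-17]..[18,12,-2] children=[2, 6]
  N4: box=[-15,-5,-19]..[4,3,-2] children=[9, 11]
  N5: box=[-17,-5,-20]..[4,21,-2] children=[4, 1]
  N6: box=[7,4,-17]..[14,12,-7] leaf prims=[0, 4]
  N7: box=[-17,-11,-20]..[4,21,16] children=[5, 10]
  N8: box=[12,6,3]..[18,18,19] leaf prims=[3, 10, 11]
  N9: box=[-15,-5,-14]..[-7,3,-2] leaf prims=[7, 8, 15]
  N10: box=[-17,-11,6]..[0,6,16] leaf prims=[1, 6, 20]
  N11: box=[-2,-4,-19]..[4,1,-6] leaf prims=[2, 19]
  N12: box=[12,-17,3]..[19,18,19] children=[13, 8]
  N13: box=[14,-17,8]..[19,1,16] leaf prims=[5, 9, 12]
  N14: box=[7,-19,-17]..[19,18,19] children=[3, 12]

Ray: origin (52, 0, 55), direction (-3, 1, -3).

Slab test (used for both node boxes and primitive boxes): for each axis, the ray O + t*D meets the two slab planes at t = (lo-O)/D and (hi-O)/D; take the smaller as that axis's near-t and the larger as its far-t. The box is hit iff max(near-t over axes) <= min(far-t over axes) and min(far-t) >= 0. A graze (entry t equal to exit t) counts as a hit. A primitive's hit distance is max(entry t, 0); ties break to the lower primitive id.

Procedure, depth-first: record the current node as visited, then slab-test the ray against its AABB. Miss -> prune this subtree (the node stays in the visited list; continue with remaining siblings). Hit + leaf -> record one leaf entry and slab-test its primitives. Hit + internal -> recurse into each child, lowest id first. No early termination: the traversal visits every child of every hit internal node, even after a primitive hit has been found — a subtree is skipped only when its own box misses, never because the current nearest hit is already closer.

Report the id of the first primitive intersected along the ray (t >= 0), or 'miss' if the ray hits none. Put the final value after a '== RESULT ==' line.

Traverse from the root:
N0 x:[11,23] y:[-19,21] z:[12,25] -> hit [12,21], descend [7, 14]
  N7 x:[16,23] y:[-11,21] z:[13,25] -> hit [16,21], descend [5, 10]
    N5 x:[16,23] y:[-5,21] z:[19,25] -> hit [19,21], descend [1, 4]
      N1 x:[52/3,23] y:[15,21] z:[19,25] -> hit [19,21] leaf, test {P14(miss), P17(miss), P18(miss)}
      N4 x:[16,67/3] y:[-5,3] z:[19,74/3] -> miss, prune
    N10 x:[52/3,23] y:[-11,6] z:[13,49/3] -> miss, prune
  N14 x:[11,15] y:[-19,18] z:[12,24] -> hit [12,15], descend [3, 12]
    N3 x:[34/3,15] y:[-19,12] z:[19,24] -> miss, prune
    N12 x:[11,40/3] y:[-17,18] z:[12,52/3] -> hit [12,40/3], descend [8, 13]
      N8 x:[34/3,40/3] y:[6,18] z:[12,52/3] -> hit [12,40/3] leaf, test {P3(miss), P10(miss), P11(miss)}
      N13 x:[11,38/3] y:[-17,1] z:[13,47/3] -> miss, prune

Visited [0, 7, 5, 1, 4, 10, 14, 3, 12, 8, 13]. Tests: 11 box, 2 leaf. Nearest: miss.

== RESULT ==
miss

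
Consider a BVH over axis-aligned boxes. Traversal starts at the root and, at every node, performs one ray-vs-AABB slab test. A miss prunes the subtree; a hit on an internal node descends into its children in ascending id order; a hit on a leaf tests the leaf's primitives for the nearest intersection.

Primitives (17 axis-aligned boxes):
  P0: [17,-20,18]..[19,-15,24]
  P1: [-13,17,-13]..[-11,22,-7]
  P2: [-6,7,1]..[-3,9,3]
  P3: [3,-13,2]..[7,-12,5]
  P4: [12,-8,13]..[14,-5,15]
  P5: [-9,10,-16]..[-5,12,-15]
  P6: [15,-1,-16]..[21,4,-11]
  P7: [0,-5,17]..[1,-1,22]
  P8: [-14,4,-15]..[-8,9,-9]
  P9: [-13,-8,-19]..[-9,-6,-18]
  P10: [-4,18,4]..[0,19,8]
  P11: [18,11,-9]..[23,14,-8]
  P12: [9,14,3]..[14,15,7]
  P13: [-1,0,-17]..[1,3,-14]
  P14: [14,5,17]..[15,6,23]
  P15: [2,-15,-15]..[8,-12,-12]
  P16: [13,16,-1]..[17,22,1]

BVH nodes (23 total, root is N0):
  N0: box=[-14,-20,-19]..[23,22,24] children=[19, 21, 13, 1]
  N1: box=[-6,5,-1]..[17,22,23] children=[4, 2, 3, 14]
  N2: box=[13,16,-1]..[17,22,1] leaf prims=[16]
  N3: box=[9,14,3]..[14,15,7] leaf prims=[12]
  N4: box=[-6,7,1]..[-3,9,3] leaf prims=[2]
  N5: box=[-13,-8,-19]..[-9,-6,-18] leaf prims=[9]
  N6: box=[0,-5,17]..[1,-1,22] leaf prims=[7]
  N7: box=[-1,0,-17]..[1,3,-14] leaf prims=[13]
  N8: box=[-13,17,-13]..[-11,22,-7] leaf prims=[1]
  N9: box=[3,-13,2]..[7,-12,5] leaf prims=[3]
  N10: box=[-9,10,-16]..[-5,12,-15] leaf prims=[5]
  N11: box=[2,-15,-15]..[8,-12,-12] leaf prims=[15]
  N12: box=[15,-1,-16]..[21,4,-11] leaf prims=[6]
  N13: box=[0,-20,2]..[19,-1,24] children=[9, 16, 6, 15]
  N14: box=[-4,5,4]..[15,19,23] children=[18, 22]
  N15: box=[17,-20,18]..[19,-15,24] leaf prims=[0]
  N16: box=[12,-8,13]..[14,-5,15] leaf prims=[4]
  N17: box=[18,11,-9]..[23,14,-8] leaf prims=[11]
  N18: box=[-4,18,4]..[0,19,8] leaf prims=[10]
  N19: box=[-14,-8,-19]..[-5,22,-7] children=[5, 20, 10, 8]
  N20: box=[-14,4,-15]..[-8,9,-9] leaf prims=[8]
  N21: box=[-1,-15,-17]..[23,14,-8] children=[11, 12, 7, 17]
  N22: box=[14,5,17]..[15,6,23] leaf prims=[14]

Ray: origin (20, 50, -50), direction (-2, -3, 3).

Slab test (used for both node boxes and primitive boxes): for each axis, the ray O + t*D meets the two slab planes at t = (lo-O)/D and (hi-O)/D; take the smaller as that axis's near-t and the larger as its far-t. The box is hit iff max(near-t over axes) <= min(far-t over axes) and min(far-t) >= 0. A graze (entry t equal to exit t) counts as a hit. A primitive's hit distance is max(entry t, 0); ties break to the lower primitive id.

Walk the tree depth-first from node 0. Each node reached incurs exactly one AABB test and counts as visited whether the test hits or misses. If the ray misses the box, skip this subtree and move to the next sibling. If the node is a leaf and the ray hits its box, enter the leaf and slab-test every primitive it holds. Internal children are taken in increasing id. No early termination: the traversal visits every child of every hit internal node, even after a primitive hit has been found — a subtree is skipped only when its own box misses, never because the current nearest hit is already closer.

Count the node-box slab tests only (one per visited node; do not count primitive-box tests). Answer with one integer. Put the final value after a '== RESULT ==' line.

Traverse from the root:
N0 x:[-3/2,17] y:[28/3,70/3] z:[31/3,74/3] -> hit [31/3,17], descend [1, 13, 19, 21]
  N1 x:[3/2,13] y:[28/3,15] z:[49/3,73/3] -> miss, prune
  N13 x:[1/2,10] y:[17,70/3] z:[52/3,74/3] -> miss, prune
  N19 x:[25/2,17] y:[28/3,58/3] z:[31/3,43/3] -> hit [25/2,43/3], descend [5, 8, 10, 20]
    N5 x:[29/2,33/2] y:[56/3,58/3] z:[31/3,32/3] -> miss, prune
    N8 x:[31/2,33/2] y:[28/3,11] z:[37/3,43/3] -> miss, prune
    N10 x:[25/2,29/2] y:[38/3,40/3] z:[34/3,35/3] -> miss, prune
    N20 x:[14,17] y:[41/3,46/3] z:[35/3,41/3] -> miss, prune
  N21 x:[-3/2,21/2] y:[12,65/3] z:[11,14] -> miss, prune

order=[0, 1, 13, 19, 5, 8, 10, 20, 21]  |boxes|=9  |leaves|=0  hit=miss

== RESULT ==
9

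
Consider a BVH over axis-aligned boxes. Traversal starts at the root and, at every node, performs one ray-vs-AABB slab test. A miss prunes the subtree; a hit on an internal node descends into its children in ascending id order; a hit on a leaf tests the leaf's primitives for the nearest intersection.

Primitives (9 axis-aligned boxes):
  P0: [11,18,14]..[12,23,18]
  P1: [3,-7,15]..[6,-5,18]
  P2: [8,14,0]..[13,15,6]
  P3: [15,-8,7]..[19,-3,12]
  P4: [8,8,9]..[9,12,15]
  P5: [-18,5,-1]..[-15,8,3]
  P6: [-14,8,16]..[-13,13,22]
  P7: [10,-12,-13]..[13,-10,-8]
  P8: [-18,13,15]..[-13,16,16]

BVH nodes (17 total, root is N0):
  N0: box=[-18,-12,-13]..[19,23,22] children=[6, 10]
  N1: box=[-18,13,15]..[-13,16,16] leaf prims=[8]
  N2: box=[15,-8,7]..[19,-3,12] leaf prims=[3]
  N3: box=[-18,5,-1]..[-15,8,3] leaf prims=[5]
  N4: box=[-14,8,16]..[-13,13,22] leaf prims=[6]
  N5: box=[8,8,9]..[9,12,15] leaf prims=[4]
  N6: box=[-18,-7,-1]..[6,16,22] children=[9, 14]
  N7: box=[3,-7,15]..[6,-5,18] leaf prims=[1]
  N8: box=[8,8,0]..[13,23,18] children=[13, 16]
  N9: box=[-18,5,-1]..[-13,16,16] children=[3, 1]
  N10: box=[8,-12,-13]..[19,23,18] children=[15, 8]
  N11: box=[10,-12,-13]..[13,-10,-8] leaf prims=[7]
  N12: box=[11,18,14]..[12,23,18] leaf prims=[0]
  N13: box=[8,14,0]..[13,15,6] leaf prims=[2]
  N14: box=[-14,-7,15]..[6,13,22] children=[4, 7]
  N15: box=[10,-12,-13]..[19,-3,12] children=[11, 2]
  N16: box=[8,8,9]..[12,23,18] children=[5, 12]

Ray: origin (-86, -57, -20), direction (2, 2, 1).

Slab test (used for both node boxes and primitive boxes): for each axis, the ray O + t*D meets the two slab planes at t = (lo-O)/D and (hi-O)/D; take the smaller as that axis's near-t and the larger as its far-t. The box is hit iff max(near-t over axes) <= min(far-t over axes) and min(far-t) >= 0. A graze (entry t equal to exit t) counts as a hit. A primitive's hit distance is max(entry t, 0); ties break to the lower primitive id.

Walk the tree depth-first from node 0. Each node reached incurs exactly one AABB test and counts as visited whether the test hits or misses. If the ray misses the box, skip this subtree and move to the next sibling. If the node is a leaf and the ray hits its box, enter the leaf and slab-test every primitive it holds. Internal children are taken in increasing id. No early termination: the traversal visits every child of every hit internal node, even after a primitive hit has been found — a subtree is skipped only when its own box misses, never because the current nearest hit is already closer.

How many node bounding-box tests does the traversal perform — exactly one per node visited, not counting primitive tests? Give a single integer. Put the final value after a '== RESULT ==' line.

Trace the traversal:
N0 x:[34,105/2] y:[45/2,40] z:[7,42] -> hit [34,40], descend [6, 10]
  N6 x:[34,46] y:[25,73/2] z:[19,42] -> hit [34,73/2], descend [9, 14]
    N9 x:[34,73/2] y:[31,73/2] z:[19,36] -> hit [34,36], descend [1, 3]
      N1 x:[34,73/2] y:[35,73/2] z:[35,36] -> hit [35,36] leaf, test {P8@t=35}
      N3 x:[34,71/2] y:[31,65/2] z:[19,23] -> miss, prune
    N14 x:[36,46] y:[25,35] z:[35,42] -> miss, prune
  N10 x:[47,105/2] y:[45/2,40] z:[7,38] -> miss, prune

Summary -> nodes [0, 6, 9, 1, 3, 14, 10]; box-tests=7; leaf-entries=1; first=P8

== RESULT ==
7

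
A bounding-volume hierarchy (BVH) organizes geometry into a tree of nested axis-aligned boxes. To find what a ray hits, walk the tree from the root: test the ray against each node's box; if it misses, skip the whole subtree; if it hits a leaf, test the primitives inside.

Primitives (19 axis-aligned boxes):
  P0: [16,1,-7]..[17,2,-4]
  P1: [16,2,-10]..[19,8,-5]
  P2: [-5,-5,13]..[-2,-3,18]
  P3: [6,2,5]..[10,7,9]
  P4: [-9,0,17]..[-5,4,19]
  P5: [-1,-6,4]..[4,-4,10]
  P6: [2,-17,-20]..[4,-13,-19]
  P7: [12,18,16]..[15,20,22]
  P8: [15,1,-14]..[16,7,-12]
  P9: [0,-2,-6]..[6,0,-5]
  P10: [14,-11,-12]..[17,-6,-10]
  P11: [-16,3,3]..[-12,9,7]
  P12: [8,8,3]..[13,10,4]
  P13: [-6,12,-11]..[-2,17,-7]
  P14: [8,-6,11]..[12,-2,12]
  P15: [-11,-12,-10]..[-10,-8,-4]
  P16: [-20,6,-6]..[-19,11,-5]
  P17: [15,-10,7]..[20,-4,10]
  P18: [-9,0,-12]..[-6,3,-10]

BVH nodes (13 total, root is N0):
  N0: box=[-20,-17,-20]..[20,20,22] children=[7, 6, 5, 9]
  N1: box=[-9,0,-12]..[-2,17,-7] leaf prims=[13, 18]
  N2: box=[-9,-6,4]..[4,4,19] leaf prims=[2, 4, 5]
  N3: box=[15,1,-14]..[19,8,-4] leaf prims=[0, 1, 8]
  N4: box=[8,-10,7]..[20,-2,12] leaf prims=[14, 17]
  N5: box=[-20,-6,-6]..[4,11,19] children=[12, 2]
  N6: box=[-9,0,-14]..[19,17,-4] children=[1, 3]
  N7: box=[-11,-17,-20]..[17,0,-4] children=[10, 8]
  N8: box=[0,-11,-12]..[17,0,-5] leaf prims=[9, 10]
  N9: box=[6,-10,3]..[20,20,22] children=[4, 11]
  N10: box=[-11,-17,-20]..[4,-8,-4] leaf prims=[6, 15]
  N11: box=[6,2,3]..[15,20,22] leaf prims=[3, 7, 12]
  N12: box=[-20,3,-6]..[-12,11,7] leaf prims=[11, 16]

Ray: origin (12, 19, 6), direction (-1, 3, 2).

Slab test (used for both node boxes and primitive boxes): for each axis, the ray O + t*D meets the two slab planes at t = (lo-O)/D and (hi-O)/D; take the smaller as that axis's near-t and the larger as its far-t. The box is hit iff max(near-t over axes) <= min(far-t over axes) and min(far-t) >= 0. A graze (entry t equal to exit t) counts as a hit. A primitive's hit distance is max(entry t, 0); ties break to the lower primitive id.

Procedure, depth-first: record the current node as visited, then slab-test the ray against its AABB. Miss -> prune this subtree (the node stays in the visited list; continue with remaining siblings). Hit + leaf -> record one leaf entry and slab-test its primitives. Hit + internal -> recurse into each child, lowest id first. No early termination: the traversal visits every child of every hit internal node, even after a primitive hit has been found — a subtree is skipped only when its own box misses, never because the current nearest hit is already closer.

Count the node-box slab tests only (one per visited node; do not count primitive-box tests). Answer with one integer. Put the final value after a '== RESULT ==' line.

Traverse from the root:
N0 x:[-8,32] y:[-12,1/3] z:[-13,8] -> hit [-8,1/3], descend [5, 6, 7, 9]
  N5 x:[8,32] y:[-25/3,-8/3] z:[-6,13/2] -> miss, prune
  N6 x:[-7,21] y:[-19/3,-2/3] z:[-10,-5] -> miss, prune
  N7 x:[-5,23] y:[-12,-19/3] z:[-13,-5] -> miss, prune
  N9 x:[-8,6] y:[-29/3,1/3] z:[-3/2,8] -> hit [-3/2,1/3], descend [4, 11]
    N4 x:[-8,4] y:[-29/3,-7] z:[1/2,3] -> miss, prune
    N11 x:[-3,6] y:[-17/3,1/3] z:[-3/2,8] -> hit [-3/2,1/3] leaf, test {P3(miss), P7(miss), P12(miss)}

Visited [0, 5, 6, 7, 9, 4, 11]. Tests: 7 box, 1 leaf. Nearest: miss.

== RESULT ==
7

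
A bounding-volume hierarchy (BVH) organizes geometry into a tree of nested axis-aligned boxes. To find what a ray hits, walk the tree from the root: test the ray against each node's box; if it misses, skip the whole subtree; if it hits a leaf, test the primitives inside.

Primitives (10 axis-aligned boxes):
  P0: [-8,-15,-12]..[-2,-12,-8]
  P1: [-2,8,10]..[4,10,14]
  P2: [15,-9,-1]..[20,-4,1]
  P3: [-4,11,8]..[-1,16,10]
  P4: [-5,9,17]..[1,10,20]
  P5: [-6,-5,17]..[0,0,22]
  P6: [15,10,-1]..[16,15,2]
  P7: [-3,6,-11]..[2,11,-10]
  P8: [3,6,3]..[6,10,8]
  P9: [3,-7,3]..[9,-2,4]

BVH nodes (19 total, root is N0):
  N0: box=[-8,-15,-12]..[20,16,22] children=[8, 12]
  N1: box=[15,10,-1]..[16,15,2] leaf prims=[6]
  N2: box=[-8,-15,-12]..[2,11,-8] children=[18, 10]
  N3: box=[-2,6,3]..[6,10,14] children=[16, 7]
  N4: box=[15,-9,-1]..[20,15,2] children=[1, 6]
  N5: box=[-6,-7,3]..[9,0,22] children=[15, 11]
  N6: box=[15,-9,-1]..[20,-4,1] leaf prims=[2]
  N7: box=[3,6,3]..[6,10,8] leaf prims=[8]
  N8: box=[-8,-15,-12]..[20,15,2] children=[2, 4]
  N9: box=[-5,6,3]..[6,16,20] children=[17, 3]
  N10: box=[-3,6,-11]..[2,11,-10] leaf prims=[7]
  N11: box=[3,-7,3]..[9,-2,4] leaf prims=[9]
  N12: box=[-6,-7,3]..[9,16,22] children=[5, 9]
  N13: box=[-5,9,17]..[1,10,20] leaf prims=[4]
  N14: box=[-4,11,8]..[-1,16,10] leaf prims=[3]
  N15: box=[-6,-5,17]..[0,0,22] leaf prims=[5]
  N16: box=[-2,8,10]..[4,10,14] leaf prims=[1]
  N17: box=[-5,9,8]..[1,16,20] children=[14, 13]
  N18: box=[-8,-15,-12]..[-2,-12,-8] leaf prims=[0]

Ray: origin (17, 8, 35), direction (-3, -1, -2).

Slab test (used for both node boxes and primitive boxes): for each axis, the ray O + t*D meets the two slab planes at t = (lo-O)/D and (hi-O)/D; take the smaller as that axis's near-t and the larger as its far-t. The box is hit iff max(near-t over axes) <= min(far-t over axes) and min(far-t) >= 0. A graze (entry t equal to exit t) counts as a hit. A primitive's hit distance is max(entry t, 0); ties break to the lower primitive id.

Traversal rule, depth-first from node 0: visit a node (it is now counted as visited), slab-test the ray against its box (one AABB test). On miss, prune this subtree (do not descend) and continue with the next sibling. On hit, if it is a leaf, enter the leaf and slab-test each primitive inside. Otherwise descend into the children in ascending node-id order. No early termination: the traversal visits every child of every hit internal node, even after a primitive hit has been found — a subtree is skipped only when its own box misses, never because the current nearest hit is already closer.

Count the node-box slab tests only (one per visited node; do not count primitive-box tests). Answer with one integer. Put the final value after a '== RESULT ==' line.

Traverse from the root:
N0 x:[-1,25/3] y:[-8,23] z:[13/2,47/2] -> hit [13/2,25/3], descend [8, 12]
  N8 x:[-1,25/3] y:[-7,23] z:[33/2,47/2] -> miss, prune
  N12 x:[8/3,23/3] y:[-8,15] z:[13/2,16] -> hit [13/2,23/3], descend [5, 9]
    N5 x:[8/3,23/3] y:[8,15] z:[13/2,16] -> miss, prune
    N9 x:[11/3,22/3] y:[-8,2] z:[15/2,16] -> miss, prune

5 AABB tests over nodes [0, 8, 12, 5, 9]; 0 leaves entered; closest miss.

== RESULT ==
5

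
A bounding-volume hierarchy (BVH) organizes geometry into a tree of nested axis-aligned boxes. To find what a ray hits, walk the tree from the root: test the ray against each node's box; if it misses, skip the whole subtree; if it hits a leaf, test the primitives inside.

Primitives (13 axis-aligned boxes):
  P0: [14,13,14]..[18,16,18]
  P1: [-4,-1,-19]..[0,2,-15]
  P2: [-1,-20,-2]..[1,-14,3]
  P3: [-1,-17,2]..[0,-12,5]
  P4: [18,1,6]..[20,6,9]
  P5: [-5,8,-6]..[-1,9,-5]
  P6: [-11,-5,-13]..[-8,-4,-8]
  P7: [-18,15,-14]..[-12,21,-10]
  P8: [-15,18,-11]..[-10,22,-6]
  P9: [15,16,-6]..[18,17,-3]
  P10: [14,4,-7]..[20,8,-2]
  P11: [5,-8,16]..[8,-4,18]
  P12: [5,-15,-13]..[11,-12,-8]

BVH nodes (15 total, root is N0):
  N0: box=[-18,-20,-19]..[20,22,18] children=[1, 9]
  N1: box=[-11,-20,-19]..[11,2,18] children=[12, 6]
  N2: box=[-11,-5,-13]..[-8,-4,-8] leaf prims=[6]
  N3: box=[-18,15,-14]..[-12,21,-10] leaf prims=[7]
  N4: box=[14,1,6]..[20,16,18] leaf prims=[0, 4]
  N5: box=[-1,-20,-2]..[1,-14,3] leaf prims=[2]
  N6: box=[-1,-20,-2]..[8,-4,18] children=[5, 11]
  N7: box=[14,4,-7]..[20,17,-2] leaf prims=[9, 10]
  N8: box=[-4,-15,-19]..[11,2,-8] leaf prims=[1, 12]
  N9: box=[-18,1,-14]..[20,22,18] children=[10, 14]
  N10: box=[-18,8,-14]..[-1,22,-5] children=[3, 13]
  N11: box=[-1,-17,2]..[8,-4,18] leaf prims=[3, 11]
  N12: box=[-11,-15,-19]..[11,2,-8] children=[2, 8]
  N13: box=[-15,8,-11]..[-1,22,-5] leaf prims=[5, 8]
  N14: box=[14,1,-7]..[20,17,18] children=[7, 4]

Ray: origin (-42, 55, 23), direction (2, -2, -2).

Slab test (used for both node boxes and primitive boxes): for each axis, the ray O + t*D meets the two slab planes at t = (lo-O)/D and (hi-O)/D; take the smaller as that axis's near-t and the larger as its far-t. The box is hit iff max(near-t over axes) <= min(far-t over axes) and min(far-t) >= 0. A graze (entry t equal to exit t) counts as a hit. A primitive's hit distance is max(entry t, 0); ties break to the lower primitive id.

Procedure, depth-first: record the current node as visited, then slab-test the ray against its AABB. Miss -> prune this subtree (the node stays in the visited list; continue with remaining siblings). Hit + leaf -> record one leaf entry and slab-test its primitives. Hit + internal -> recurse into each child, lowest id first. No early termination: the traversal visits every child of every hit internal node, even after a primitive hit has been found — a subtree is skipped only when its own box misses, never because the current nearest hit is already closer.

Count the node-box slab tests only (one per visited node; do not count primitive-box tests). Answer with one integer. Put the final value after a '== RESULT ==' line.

Trace the traversal:
N0 x:[12,31] y:[33/2,75/2] z:[5/2,21] -> hit [33/2,21], descend [1, 9]
  N1 x:[31/2,53/2] y:[53/2,75/2] z:[5/2,21] -> miss, prune
  N9 x:[12,31] y:[33/2,27] z:[5/2,37/2] -> hit [33/2,37/2], descend [10, 14]
    N10 x:[12,41/2] y:[33/2,47/2] z:[14,37/2] -> hit [33/2,37/2], descend [3, 13]
      N3 x:[12,15] y:[17,20] z:[33/2,37/2] -> miss, prune
      N13 x:[27/2,41/2] y:[33/2,47/2] z:[14,17] -> hit [33/2,17] leaf, test {P5(miss), P8(miss)}
    N14 x:[28,31] y:[19,27] z:[5/2,15] -> miss, prune

order=[0, 1, 9, 10, 3, 13, 14]  |boxes|=7  |leaves|=1  hit=miss

== RESULT ==
7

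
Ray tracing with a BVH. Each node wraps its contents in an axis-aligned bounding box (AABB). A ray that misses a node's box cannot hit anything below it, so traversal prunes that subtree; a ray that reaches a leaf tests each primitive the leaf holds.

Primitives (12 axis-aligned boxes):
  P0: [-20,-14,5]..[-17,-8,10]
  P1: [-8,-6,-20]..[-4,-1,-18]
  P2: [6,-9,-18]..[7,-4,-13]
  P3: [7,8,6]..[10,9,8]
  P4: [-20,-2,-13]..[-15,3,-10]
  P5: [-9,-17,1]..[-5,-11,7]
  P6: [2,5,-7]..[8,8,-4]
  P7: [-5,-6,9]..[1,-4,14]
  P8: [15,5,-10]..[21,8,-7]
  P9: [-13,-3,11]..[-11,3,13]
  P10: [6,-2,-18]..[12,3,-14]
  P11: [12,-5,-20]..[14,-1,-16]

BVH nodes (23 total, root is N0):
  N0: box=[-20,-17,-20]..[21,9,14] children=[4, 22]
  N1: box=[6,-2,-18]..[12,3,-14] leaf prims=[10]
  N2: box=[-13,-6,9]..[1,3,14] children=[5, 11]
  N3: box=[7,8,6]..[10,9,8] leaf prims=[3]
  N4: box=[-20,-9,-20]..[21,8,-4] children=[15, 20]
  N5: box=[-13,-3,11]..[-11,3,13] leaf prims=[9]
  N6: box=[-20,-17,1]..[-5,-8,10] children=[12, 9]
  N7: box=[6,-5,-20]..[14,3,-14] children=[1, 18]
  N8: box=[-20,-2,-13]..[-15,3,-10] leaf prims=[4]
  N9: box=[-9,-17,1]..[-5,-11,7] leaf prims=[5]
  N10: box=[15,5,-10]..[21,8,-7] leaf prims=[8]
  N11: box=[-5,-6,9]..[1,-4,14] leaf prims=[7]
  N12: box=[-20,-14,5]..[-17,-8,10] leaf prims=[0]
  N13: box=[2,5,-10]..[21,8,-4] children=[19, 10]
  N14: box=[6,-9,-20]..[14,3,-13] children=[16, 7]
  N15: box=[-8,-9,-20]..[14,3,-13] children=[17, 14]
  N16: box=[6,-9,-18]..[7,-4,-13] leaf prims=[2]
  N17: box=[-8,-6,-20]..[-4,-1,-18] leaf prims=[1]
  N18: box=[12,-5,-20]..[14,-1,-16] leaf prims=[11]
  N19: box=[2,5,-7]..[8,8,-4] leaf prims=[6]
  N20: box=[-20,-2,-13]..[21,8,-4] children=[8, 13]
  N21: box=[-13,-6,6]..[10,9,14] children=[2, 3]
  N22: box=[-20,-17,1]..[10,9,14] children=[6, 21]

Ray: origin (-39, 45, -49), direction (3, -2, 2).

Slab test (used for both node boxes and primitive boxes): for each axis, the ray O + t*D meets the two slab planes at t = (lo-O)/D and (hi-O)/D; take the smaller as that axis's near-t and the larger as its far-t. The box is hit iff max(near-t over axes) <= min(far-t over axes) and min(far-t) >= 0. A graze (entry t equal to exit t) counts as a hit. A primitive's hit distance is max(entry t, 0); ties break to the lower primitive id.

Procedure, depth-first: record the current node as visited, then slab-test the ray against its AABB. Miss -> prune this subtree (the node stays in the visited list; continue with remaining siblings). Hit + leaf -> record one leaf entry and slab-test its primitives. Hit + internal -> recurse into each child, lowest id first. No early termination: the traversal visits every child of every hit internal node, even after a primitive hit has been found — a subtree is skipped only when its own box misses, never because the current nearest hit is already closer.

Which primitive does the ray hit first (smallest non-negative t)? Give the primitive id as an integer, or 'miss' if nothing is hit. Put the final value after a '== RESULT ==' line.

Traverse from the root:
N0 x:[19/3,20] y:[18,31] z:[29/2,63/2] -> hit [18,20], descend [4, 22]
  N4 x:[19/3,20] y:[37/2,27] z:[29/2,45/2] -> hit [37/2,20], descend [15, 20]
    N15 x:[31/3,53/3] y:[21,27] z:[29/2,18] -> miss, prune
    N20 x:[19/3,20] y:[37/2,47/2] z:[18,45/2] -> hit [37/2,20], descend [8, 13]
      N8 x:[19/3,8] y:[21,47/2] z:[18,39/2] -> miss, prune
      N13 x:[41/3,20] y:[37/2,20] z:[39/2,45/2] -> hit [39/2,20], descend [10, 19]
        N10 x:[18,20] y:[37/2,20] z:[39/2,21] -> hit [39/2,20] leaf, test {P8@t=39/2}
        N19 x:[41/3,47/3] y:[37/2,20] z:[21,45/2] -> miss, prune
  N22 x:[19/3,49/3] y:[18,31] z:[25,63/2] -> miss, prune

order=[0, 4, 15, 20, 8, 13, 10, 19, 22]  |boxes|=9  |leaves|=1  hit=P8

== RESULT ==
8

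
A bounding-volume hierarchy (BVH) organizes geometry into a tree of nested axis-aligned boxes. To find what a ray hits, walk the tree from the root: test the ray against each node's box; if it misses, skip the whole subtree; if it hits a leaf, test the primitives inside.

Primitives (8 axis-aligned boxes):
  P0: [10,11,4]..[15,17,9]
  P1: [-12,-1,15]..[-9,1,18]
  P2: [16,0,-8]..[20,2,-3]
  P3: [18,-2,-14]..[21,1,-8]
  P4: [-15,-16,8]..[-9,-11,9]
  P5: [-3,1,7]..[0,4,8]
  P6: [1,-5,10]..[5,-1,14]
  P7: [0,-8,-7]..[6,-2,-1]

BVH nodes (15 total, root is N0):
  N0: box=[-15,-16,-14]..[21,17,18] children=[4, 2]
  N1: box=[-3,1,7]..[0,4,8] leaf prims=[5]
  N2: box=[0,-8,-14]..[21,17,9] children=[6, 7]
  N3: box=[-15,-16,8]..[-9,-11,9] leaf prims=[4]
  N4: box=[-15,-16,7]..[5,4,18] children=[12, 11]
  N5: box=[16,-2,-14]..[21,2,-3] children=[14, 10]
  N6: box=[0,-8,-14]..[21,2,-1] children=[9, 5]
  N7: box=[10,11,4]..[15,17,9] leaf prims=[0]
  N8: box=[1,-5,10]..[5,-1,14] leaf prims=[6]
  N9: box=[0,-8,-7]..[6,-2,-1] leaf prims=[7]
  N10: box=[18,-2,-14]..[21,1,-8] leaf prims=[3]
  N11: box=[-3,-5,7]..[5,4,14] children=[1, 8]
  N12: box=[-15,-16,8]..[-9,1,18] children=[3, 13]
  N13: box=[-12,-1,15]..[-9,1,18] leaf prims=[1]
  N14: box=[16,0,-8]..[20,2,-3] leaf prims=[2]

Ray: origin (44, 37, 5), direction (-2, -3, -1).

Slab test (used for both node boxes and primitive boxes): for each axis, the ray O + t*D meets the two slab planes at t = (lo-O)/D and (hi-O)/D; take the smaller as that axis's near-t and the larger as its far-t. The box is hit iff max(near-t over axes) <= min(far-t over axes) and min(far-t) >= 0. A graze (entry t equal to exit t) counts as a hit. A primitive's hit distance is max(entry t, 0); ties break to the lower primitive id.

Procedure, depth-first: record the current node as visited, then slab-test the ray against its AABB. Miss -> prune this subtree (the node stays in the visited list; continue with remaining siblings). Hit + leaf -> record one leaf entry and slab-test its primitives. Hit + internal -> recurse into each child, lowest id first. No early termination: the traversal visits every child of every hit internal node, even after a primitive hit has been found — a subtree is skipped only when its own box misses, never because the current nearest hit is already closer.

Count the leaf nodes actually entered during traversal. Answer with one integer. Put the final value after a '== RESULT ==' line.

Trace the traversal:
N0 x:[23/2,59/2] y:[20/3,53/3] z:[-13,19] -> hit [23/2,53/3], descend [2, 4]
  N2 x:[23/2,22] y:[20/3,15] z:[-4,19] -> hit [23/2,15], descend [6, 7]
    N6 x:[23/2,22] y:[35/3,15] z:[6,19] -> hit [35/3,15], descend [5, 9]
      N5 x:[23/2,14] y:[35/3,13] z:[8,19] -> hit [35/3,13], descend [10, 14]
        N10 x:[23/2,13] y:[12,13] z:[13,19] -> hit [13,13] leaf, test {P3@t=13}
        N14 x:[12,14] y:[35/3,37/3] z:[8,13] -> hit [12,37/3] leaf, test {P2@t=12}
      N9 x:[19,22] y:[13,15] z:[6,12] -> miss, prune
    N7 x:[29/2,17] y:[20/3,26/3] z:[-4,1] -> miss, prune
  N4 x:[39/2,59/2] y:[11,53/3] z:[-13,-2] -> miss, prune

Summary -> nodes [0, 2, 6, 5, 10, 14, 9, 7, 4]; box-tests=9; leaf-entries=2; first=P2

== RESULT ==
2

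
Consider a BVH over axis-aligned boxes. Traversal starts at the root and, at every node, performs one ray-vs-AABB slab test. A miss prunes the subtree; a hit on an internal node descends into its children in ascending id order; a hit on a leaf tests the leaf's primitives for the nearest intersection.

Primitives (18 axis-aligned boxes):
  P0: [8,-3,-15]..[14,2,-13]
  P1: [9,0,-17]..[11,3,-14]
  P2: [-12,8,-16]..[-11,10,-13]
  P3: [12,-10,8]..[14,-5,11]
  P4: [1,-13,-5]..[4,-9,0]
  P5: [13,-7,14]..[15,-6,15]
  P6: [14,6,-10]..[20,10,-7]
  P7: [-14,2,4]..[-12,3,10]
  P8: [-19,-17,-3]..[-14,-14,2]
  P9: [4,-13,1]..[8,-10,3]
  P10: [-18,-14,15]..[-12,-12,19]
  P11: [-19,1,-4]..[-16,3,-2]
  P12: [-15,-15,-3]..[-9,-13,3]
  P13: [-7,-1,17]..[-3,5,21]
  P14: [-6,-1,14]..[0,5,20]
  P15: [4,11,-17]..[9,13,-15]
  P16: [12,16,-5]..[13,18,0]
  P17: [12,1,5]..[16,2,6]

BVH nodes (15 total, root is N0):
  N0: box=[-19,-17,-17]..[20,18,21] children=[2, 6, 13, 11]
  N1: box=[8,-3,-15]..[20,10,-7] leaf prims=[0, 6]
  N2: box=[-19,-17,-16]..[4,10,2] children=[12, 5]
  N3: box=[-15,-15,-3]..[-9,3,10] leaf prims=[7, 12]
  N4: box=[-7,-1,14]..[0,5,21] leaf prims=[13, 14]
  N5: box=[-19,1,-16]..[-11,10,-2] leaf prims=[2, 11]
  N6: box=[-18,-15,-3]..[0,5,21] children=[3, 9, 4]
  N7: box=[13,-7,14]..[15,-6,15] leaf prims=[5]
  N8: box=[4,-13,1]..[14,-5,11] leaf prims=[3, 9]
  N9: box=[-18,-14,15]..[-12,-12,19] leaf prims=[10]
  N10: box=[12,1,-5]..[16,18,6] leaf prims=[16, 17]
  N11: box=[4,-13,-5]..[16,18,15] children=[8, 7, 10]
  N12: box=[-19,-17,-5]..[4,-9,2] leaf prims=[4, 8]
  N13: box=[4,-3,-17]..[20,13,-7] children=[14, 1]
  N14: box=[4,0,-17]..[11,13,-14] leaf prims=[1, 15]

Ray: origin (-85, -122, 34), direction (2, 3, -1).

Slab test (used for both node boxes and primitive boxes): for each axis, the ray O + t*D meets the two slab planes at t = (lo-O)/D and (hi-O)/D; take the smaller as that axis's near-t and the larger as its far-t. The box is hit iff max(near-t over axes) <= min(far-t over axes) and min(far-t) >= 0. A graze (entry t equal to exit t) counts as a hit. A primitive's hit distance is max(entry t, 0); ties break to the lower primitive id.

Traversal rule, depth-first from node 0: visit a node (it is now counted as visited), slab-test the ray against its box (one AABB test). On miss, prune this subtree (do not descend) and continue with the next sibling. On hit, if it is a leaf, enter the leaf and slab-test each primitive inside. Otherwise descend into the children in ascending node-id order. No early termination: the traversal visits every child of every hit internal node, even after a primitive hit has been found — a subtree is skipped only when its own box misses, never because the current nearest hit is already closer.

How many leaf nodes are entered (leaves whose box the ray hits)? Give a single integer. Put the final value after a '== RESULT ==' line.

Walk:
N0 x:[33,105/2] y:[35,140/3] z:[13,51] -> hit [35,140/3], descend [2, 6, 11, 13]
  N2 x:[33,89/2] y:[35,44] z:[32,50] -> hit [35,44], descend [5, 12]
    N5 x:[33,37] y:[41,44] z:[36,50] -> miss, prune
    N12 x:[33,89/2] y:[35,113/3] z:[32,39] -> hit [35,113/3] leaf, test {P4(miss), P8@t=35}
  N6 x:[67/2,85/2] y:[107/3,127/3] z:[13,37] -> hit [107/3,37], descend [3, 4, 9]
    N3 x:[35,38] y:[107/3,125/3] z:[24,37] -> hit [107/3,37] leaf, test {P7(miss), P12@t=107/3}
    N4 x:[39,85/2] y:[121/3,127/3] z:[13,20] -> miss, prune
    N9 x:[67/2,73/2] y:[36,110/3] z:[15,19] -> miss, prune
  N11 x:[89/2,101/2] y:[109/3,140/3] z:[19,39] -> miss, prune
  N13 x:[89/2,105/2] y:[119/3,45] z:[41,51] -> hit [89/2,45], descend [1, 14]
    N1 x:[93/2,105/2] y:[119/3,44] z:[41,49] -> miss, prune
    N14 x:[89/2,48] y:[122/3,45] z:[48,51] -> miss, prune

order=[0, 2, 5, 12, 6, 3, 4, 9, 11, 13, 1, 14]  |boxes|=12  |leaves|=2  hit=P8

== RESULT ==
2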